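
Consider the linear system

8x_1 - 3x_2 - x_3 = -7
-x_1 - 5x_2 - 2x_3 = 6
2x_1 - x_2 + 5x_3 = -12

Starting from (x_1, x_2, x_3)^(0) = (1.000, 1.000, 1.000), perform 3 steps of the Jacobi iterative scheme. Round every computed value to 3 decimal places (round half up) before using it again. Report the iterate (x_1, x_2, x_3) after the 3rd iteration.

(-1.233, 0.219, -1.667)

Iteration 1:
  x_1 = (-7 - (-3)·1.000 - (-1)·1.000) / (8) = -0.375
  x_2 = (6 - (-1)·1.000 - (-2)·1.000) / (-5) = -1.800
  x_3 = (-12 - (2)·1.000 - (-1)·1.000) / (5) = -2.600
Iteration 2:
  x_1 = (-7 - (-3)·-1.800 - (-1)·-2.600) / (8) = -1.875
  x_2 = (6 - (-1)·-0.375 - (-2)·-2.600) / (-5) = -0.085
  x_3 = (-12 - (2)·-0.375 - (-1)·-1.800) / (5) = -2.610
Iteration 3:
  x_1 = (-7 - (-3)·-0.085 - (-1)·-2.610) / (8) = -1.233
  x_2 = (6 - (-1)·-1.875 - (-2)·-2.610) / (-5) = 0.219
  x_3 = (-12 - (2)·-1.875 - (-1)·-0.085) / (5) = -1.667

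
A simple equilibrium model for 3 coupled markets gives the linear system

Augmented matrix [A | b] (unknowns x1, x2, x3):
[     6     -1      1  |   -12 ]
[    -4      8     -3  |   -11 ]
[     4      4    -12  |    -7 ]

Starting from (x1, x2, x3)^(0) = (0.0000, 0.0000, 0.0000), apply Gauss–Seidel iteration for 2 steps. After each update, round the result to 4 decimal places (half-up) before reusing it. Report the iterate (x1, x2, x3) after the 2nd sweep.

(-2.2500, -2.8281, -1.1094)

Iteration 1:
  x1 = (-12 - (-1)·0.0000 - (1)·0.0000) / (6) = -2.0000
  x2 = (-11 - (-4)·-2.0000 - (-3)·0.0000) / (8) = -2.3750
  x3 = (-7 - (4)·-2.0000 - (4)·-2.3750) / (-12) = -0.8750
Iteration 2:
  x1 = (-12 - (-1)·-2.3750 - (1)·-0.8750) / (6) = -2.2500
  x2 = (-11 - (-4)·-2.2500 - (-3)·-0.8750) / (8) = -2.8281
  x3 = (-7 - (4)·-2.2500 - (4)·-2.8281) / (-12) = -1.1094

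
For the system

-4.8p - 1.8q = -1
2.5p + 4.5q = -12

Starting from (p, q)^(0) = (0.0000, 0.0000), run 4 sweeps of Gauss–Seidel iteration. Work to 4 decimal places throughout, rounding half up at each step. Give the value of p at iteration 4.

1.5144

Iteration 1:
  p = (-1 - (-1.8)·0.0000) / (-4.8) = 0.2083
  q = (-12 - (2.5)·0.2083) / (4.5) = -2.7824
Iteration 2:
  p = (-1 - (-1.8)·-2.7824) / (-4.8) = 1.2517
  q = (-12 - (2.5)·1.2517) / (4.5) = -3.3621
Iteration 3:
  p = (-1 - (-1.8)·-3.3621) / (-4.8) = 1.4691
  q = (-12 - (2.5)·1.4691) / (4.5) = -3.4828
Iteration 4:
  p = (-1 - (-1.8)·-3.4828) / (-4.8) = 1.5144
  q = (-12 - (2.5)·1.5144) / (4.5) = -3.5080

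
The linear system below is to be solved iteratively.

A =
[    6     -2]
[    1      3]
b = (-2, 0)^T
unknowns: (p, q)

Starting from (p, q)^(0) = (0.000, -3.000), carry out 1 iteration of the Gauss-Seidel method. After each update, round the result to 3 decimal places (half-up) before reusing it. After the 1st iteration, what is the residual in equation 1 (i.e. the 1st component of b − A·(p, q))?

Iteration 1:
  p = (-2 - (-2)·-3.000) / (6) = -1.333
  q = (0 - (1)·-1.333) / (3) = 0.444
Residual b − A·x = (6.886, 0.001)

6.886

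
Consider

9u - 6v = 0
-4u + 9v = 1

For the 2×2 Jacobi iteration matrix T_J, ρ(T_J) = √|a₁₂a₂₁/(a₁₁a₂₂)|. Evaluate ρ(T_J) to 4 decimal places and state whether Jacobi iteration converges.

0.5443

a₁₂a₂₁/(a₁₁a₂₂) = (-6)·(-4) / ((9)·(9)) = 0.296296
ρ = √|0.296296| = √0.296296 = 0.5443
ρ < 1, so Jacobi converges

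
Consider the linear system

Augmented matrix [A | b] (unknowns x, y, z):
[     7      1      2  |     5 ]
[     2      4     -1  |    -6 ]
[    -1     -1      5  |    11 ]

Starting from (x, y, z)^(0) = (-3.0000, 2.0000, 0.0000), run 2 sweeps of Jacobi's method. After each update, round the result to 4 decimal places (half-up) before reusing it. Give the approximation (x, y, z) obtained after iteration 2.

(0.1429, -1.2143, 2.2857)

Iteration 1:
  x = (5 - (1)·2.0000 - (2)·0.0000) / (7) = 0.4286
  y = (-6 - (2)·-3.0000 - (-1)·0.0000) / (4) = 0.0000
  z = (11 - (-1)·-3.0000 - (-1)·2.0000) / (5) = 2.0000
Iteration 2:
  x = (5 - (1)·0.0000 - (2)·2.0000) / (7) = 0.1429
  y = (-6 - (2)·0.4286 - (-1)·2.0000) / (4) = -1.2143
  z = (11 - (-1)·0.4286 - (-1)·0.0000) / (5) = 2.2857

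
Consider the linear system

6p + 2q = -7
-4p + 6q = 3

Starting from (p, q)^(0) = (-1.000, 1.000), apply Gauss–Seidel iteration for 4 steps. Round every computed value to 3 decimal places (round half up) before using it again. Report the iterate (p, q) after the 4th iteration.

(-1.086, -0.224)

Iteration 1:
  p = (-7 - (2)·1.000) / (6) = -1.500
  q = (3 - (-4)·-1.500) / (6) = -0.500
Iteration 2:
  p = (-7 - (2)·-0.500) / (6) = -1.000
  q = (3 - (-4)·-1.000) / (6) = -0.167
Iteration 3:
  p = (-7 - (2)·-0.167) / (6) = -1.111
  q = (3 - (-4)·-1.111) / (6) = -0.241
Iteration 4:
  p = (-7 - (2)·-0.241) / (6) = -1.086
  q = (3 - (-4)·-1.086) / (6) = -0.224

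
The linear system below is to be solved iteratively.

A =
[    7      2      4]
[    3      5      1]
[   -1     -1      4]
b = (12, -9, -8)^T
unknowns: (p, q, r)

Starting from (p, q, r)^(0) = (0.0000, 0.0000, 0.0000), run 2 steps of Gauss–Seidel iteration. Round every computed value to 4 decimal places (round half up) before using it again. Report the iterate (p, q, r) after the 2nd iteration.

Iteration 1:
  p = (12 - (2)·0.0000 - (4)·0.0000) / (7) = 1.7143
  q = (-9 - (3)·1.7143 - (1)·0.0000) / (5) = -2.8286
  r = (-8 - (-1)·1.7143 - (-1)·-2.8286) / (4) = -2.2786
Iteration 2:
  p = (12 - (2)·-2.8286 - (4)·-2.2786) / (7) = 3.8245
  q = (-9 - (3)·3.8245 - (1)·-2.2786) / (5) = -3.6390
  r = (-8 - (-1)·3.8245 - (-1)·-3.6390) / (4) = -1.9536

(3.8245, -3.6390, -1.9536)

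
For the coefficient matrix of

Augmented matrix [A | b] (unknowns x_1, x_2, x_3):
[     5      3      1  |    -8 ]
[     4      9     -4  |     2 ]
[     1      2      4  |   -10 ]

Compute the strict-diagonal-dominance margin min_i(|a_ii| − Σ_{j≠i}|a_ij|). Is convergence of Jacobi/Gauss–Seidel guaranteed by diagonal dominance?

1

row 1: |5| − (3+1) = 1
row 2: |9| − (4+4) = 1
row 3: |4| − (1+2) = 1
minimum over rows = 1 → strictly diagonally dominant (convergence guaranteed)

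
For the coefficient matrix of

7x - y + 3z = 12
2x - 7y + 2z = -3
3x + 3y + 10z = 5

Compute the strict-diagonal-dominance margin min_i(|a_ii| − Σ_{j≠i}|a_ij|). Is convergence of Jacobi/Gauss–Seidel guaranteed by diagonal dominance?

3

row 1: |7| − (1+3) = 3
row 2: |-7| − (2+2) = 3
row 3: |10| − (3+3) = 4
minimum over rows = 3 → strictly diagonally dominant (convergence guaranteed)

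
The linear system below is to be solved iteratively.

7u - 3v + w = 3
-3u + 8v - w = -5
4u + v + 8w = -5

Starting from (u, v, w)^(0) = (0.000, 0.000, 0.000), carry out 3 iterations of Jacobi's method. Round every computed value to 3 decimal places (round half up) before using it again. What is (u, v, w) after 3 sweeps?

Iteration 1:
  u = (3 - (-3)·0.000 - (1)·0.000) / (7) = 0.429
  v = (-5 - (-3)·0.000 - (-1)·0.000) / (8) = -0.625
  w = (-5 - (4)·0.000 - (1)·0.000) / (8) = -0.625
Iteration 2:
  u = (3 - (-3)·-0.625 - (1)·-0.625) / (7) = 0.250
  v = (-5 - (-3)·0.429 - (-1)·-0.625) / (8) = -0.542
  w = (-5 - (4)·0.429 - (1)·-0.625) / (8) = -0.761
Iteration 3:
  u = (3 - (-3)·-0.542 - (1)·-0.761) / (7) = 0.305
  v = (-5 - (-3)·0.250 - (-1)·-0.761) / (8) = -0.626
  w = (-5 - (4)·0.250 - (1)·-0.542) / (8) = -0.682

(0.305, -0.626, -0.682)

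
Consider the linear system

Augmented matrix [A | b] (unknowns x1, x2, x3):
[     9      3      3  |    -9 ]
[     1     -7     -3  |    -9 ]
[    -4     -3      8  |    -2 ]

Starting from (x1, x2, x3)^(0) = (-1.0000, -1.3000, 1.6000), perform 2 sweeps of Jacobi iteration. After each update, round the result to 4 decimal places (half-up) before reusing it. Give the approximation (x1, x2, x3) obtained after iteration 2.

(-0.7399, 1.6589, -0.6286)

Iteration 1:
  x1 = (-9 - (3)·-1.3000 - (3)·1.6000) / (9) = -1.1000
  x2 = (-9 - (1)·-1.0000 - (-3)·1.6000) / (-7) = 0.4571
  x3 = (-2 - (-4)·-1.0000 - (-3)·-1.3000) / (8) = -1.2375
Iteration 2:
  x1 = (-9 - (3)·0.4571 - (3)·-1.2375) / (9) = -0.7399
  x2 = (-9 - (1)·-1.1000 - (-3)·-1.2375) / (-7) = 1.6589
  x3 = (-2 - (-4)·-1.1000 - (-3)·0.4571) / (8) = -0.6286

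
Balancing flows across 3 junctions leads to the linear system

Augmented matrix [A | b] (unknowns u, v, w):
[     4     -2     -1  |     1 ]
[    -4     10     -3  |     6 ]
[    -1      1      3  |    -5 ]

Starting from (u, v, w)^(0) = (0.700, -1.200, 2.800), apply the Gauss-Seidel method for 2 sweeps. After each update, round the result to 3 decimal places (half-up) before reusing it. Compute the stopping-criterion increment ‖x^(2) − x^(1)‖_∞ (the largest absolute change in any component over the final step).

1.395

Iteration 1:
  u = (1 - (-2)·-1.200 - (-1)·2.800) / (4) = 0.350
  v = (6 - (-4)·0.350 - (-3)·2.800) / (10) = 1.580
  w = (-5 - (-1)·0.350 - (1)·1.580) / (3) = -2.077
Iteration 2:
  u = (1 - (-2)·1.580 - (-1)·-2.077) / (4) = 0.521
  v = (6 - (-4)·0.521 - (-3)·-2.077) / (10) = 0.185
  w = (-5 - (-1)·0.521 - (1)·0.185) / (3) = -1.555
Change: (0.171, -1.395, 0.522) → max |·| = 1.395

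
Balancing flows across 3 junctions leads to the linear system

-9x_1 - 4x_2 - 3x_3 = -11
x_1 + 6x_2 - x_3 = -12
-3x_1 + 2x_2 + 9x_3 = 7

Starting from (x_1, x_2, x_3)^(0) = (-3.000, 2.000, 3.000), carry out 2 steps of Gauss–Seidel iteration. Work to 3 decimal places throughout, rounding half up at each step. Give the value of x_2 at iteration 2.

-2.115

Iteration 1:
  x_1 = (-11 - (-4)·2.000 - (-3)·3.000) / (-9) = -0.667
  x_2 = (-12 - (1)·-0.667 - (-1)·3.000) / (6) = -1.389
  x_3 = (7 - (-3)·-0.667 - (2)·-1.389) / (9) = 0.864
Iteration 2:
  x_1 = (-11 - (-4)·-1.389 - (-3)·0.864) / (-9) = 1.552
  x_2 = (-12 - (1)·1.552 - (-1)·0.864) / (6) = -2.115
  x_3 = (7 - (-3)·1.552 - (2)·-2.115) / (9) = 1.765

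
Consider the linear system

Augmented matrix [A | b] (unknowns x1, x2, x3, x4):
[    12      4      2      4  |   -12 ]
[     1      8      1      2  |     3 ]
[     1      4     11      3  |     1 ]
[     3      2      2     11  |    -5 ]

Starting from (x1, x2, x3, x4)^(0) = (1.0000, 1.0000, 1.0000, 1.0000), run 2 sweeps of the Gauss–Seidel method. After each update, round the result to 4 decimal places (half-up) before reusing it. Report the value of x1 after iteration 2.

-1.0672

Iteration 1:
  x1 = (-12 - (4)·1.0000 - (2)·1.0000 - (4)·1.0000) / (12) = -1.8333
  x2 = (3 - (1)·-1.8333 - (1)·1.0000 - (2)·1.0000) / (8) = 0.2292
  x3 = (1 - (1)·-1.8333 - (4)·0.2292 - (3)·1.0000) / (11) = -0.0985
  x4 = (-5 - (3)·-1.8333 - (2)·0.2292 - (2)·-0.0985) / (11) = 0.0217
Iteration 2:
  x1 = (-12 - (4)·0.2292 - (2)·-0.0985 - (4)·0.0217) / (12) = -1.0672
  x2 = (3 - (1)·-1.0672 - (1)·-0.0985 - (2)·0.0217) / (8) = 0.5153
  x3 = (1 - (1)·-1.0672 - (4)·0.5153 - (3)·0.0217) / (11) = -0.0054
  x4 = (-5 - (3)·-1.0672 - (2)·0.5153 - (2)·-0.0054) / (11) = -0.2562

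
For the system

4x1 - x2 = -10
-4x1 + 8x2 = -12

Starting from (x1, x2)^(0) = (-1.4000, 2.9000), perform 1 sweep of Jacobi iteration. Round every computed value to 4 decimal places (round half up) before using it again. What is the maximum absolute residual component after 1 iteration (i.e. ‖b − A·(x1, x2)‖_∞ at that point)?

Iteration 1:
  x1 = (-10 - (-1)·2.9000) / (4) = -1.7750
  x2 = (-12 - (-4)·-1.4000) / (8) = -2.2000
Residual b − A·x = (-5.1000, -1.5000); ∞-norm = 5.1000

5.1000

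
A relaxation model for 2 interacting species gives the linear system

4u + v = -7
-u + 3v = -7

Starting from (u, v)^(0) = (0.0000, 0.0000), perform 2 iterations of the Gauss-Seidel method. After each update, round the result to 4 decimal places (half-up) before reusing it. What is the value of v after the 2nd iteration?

-2.6736

Iteration 1:
  u = (-7 - (1)·0.0000) / (4) = -1.7500
  v = (-7 - (-1)·-1.7500) / (3) = -2.9167
Iteration 2:
  u = (-7 - (1)·-2.9167) / (4) = -1.0208
  v = (-7 - (-1)·-1.0208) / (3) = -2.6736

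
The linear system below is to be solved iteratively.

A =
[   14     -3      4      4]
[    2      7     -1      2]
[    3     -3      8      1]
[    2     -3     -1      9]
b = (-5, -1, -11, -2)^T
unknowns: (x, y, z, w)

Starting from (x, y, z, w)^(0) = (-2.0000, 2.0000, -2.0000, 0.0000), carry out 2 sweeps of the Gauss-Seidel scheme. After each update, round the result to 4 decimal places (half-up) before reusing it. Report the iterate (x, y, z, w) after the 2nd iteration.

Iteration 1:
  x = (-5 - (-3)·2.0000 - (4)·-2.0000 - (4)·0.0000) / (14) = 0.6429
  y = (-1 - (2)·0.6429 - (-1)·-2.0000 - (2)·0.0000) / (7) = -0.6123
  z = (-11 - (3)·0.6429 - (-3)·-0.6123 - (1)·0.0000) / (8) = -1.8457
  w = (-2 - (2)·0.6429 - (-3)·-0.6123 - (-1)·-1.8457) / (9) = -0.7743
Iteration 2:
  x = (-5 - (-3)·-0.6123 - (4)·-1.8457 - (4)·-0.7743) / (14) = 0.2602
  y = (-1 - (2)·0.2602 - (-1)·-1.8457 - (2)·-0.7743) / (7) = -0.2596
  z = (-11 - (3)·0.2602 - (-3)·-0.2596 - (1)·-0.7743) / (8) = -1.4731
  w = (-2 - (2)·0.2602 - (-3)·-0.2596 - (-1)·-1.4731) / (9) = -0.5303

(0.2602, -0.2596, -1.4731, -0.5303)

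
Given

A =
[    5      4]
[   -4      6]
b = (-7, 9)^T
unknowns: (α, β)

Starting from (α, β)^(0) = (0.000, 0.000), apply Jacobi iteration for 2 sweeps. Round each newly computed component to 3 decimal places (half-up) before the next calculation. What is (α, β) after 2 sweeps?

Iteration 1:
  α = (-7 - (4)·0.000) / (5) = -1.400
  β = (9 - (-4)·0.000) / (6) = 1.500
Iteration 2:
  α = (-7 - (4)·1.500) / (5) = -2.600
  β = (9 - (-4)·-1.400) / (6) = 0.567

(-2.600, 0.567)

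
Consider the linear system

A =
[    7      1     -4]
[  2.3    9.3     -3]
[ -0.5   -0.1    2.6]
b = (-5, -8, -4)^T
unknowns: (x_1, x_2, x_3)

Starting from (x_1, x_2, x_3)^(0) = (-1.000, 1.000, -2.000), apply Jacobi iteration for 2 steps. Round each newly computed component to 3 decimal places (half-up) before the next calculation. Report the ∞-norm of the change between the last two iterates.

Iteration 1:
  x_1 = (-5 - (1)·1.000 - (-4)·-2.000) / (7) = -2.000
  x_2 = (-8 - (2.3)·-1.000 - (-3)·-2.000) / (9.3) = -1.258
  x_3 = (-4 - (-0.5)·-1.000 - (-0.1)·1.000) / (2.6) = -1.692
Iteration 2:
  x_1 = (-5 - (1)·-1.258 - (-4)·-1.692) / (7) = -1.501
  x_2 = (-8 - (2.3)·-2.000 - (-3)·-1.692) / (9.3) = -0.911
  x_3 = (-4 - (-0.5)·-2.000 - (-0.1)·-1.258) / (2.6) = -1.971
Change: (0.499, 0.347, -0.279) → max |·| = 0.499

0.499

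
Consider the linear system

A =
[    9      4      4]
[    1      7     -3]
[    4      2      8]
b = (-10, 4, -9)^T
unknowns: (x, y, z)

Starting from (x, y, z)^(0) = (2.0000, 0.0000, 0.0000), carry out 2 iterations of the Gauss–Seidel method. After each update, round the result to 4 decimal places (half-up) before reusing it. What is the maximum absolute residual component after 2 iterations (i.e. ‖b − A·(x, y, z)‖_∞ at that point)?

Iteration 1:
  x = (-10 - (4)·0.0000 - (4)·0.0000) / (9) = -1.1111
  y = (4 - (1)·-1.1111 - (-3)·0.0000) / (7) = 0.7302
  z = (-9 - (4)·-1.1111 - (2)·0.7302) / (8) = -0.7520
Iteration 2:
  x = (-10 - (4)·0.7302 - (4)·-0.7520) / (9) = -1.1014
  y = (4 - (1)·-1.1014 - (-3)·-0.7520) / (7) = 0.4065
  z = (-9 - (4)·-1.1014 - (2)·0.4065) / (8) = -0.6759
Residual b − A·x = (0.9902, 0.2282, -0.0002); ∞-norm = 0.9902

0.9902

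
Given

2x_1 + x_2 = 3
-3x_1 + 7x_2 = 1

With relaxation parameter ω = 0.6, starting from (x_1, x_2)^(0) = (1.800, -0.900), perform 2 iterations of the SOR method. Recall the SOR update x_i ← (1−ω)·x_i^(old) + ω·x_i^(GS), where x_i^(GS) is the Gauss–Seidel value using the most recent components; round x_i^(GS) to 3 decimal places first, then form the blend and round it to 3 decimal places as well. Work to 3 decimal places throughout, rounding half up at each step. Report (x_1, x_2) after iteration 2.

Iteration 1:
  x_1: GS value = (3 - (1)·-0.900) / (2) = 1.950;  x_1 ← (1−ω)·1.800 + ω·1.950 = 1.890
  x_2: GS value = (1 - (-3)·1.890) / (7) = 0.953;  x_2 ← (1−ω)·-0.900 + ω·0.953 = 0.212
Iteration 2:
  x_1: GS value = (3 - (1)·0.212) / (2) = 1.394;  x_1 ← (1−ω)·1.890 + ω·1.394 = 1.592
  x_2: GS value = (1 - (-3)·1.592) / (7) = 0.825;  x_2 ← (1−ω)·0.212 + ω·0.825 = 0.580

(1.592, 0.580)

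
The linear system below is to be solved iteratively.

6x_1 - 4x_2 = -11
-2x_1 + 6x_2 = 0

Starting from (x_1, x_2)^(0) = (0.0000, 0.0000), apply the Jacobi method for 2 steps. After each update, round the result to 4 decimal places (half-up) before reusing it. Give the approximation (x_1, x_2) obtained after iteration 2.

(-1.8333, -0.6111)

Iteration 1:
  x_1 = (-11 - (-4)·0.0000) / (6) = -1.8333
  x_2 = (0 - (-2)·0.0000) / (6) = 0.0000
Iteration 2:
  x_1 = (-11 - (-4)·0.0000) / (6) = -1.8333
  x_2 = (0 - (-2)·-1.8333) / (6) = -0.6111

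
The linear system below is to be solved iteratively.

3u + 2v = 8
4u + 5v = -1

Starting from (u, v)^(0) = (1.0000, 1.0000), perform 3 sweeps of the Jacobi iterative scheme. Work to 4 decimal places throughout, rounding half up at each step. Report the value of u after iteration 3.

3.8667

Iteration 1:
  u = (8 - (2)·1.0000) / (3) = 2.0000
  v = (-1 - (4)·1.0000) / (5) = -1.0000
Iteration 2:
  u = (8 - (2)·-1.0000) / (3) = 3.3333
  v = (-1 - (4)·2.0000) / (5) = -1.8000
Iteration 3:
  u = (8 - (2)·-1.8000) / (3) = 3.8667
  v = (-1 - (4)·3.3333) / (5) = -2.8666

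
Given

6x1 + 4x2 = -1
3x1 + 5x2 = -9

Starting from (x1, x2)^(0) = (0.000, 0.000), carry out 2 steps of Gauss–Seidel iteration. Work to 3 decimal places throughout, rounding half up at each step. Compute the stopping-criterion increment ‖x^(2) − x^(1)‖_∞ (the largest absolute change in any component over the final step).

Iteration 1:
  x1 = (-1 - (4)·0.000) / (6) = -0.167
  x2 = (-9 - (3)·-0.167) / (5) = -1.700
Iteration 2:
  x1 = (-1 - (4)·-1.700) / (6) = 0.967
  x2 = (-9 - (3)·0.967) / (5) = -2.380
Change: (1.134, -0.680) → max |·| = 1.134

1.134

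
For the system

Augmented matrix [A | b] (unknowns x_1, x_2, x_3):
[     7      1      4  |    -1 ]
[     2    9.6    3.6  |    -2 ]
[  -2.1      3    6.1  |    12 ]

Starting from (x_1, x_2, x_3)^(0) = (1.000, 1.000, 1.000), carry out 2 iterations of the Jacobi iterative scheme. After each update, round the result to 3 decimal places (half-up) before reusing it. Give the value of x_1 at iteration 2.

Iteration 1:
  x_1 = (-1 - (1)·1.000 - (4)·1.000) / (7) = -0.857
  x_2 = (-2 - (2)·1.000 - (3.6)·1.000) / (9.6) = -0.792
  x_3 = (12 - (-2.1)·1.000 - (3)·1.000) / (6.1) = 1.820
Iteration 2:
  x_1 = (-1 - (1)·-0.792 - (4)·1.820) / (7) = -1.070
  x_2 = (-2 - (2)·-0.857 - (3.6)·1.820) / (9.6) = -0.712
  x_3 = (12 - (-2.1)·-0.857 - (3)·-0.792) / (6.1) = 2.062

-1.070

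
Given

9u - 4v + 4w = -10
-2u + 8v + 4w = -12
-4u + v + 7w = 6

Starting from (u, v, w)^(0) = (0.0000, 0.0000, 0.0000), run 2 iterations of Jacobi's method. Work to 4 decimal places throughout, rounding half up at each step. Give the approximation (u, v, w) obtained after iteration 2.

Iteration 1:
  u = (-10 - (-4)·0.0000 - (4)·0.0000) / (9) = -1.1111
  v = (-12 - (-2)·0.0000 - (4)·0.0000) / (8) = -1.5000
  w = (6 - (-4)·0.0000 - (1)·0.0000) / (7) = 0.8571
Iteration 2:
  u = (-10 - (-4)·-1.5000 - (4)·0.8571) / (9) = -2.1587
  v = (-12 - (-2)·-1.1111 - (4)·0.8571) / (8) = -2.2063
  w = (6 - (-4)·-1.1111 - (1)·-1.5000) / (7) = 0.4365

(-2.1587, -2.2063, 0.4365)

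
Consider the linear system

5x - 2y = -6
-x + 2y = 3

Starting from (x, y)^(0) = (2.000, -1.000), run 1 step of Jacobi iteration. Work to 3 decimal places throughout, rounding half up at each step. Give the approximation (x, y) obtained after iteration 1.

(-1.600, 2.500)

Iteration 1:
  x = (-6 - (-2)·-1.000) / (5) = -1.600
  y = (3 - (-1)·2.000) / (2) = 2.500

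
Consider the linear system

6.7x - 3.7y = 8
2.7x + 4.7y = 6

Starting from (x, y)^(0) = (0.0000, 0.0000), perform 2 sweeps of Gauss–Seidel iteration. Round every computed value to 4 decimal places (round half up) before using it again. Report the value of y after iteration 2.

Iteration 1:
  x = (8 - (-3.7)·0.0000) / (6.7) = 1.1940
  y = (6 - (2.7)·1.1940) / (4.7) = 0.5907
Iteration 2:
  x = (8 - (-3.7)·0.5907) / (6.7) = 1.5202
  y = (6 - (2.7)·1.5202) / (4.7) = 0.4033

0.4033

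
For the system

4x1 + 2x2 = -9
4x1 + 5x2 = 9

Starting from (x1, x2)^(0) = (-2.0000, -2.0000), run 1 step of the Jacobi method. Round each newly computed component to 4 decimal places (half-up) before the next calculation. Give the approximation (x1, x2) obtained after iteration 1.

Iteration 1:
  x1 = (-9 - (2)·-2.0000) / (4) = -1.2500
  x2 = (9 - (4)·-2.0000) / (5) = 3.4000

(-1.2500, 3.4000)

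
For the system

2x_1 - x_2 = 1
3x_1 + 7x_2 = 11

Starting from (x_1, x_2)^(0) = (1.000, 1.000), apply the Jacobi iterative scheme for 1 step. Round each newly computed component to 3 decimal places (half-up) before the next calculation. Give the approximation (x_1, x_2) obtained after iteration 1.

Iteration 1:
  x_1 = (1 - (-1)·1.000) / (2) = 1.000
  x_2 = (11 - (3)·1.000) / (7) = 1.143

(1.000, 1.143)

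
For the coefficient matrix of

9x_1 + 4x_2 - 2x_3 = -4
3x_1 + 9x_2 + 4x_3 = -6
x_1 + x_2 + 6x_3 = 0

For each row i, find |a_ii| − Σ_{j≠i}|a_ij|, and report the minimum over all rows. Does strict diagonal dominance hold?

2

row 1: |9| − (4+2) = 3
row 2: |9| − (3+4) = 2
row 3: |6| − (1+1) = 4
minimum over rows = 2 → strictly diagonally dominant (convergence guaranteed)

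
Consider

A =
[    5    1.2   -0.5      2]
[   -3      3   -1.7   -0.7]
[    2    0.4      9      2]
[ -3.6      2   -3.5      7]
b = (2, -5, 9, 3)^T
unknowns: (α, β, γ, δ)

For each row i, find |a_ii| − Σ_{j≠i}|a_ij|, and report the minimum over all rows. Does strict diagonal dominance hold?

row 1: |5| − (1.2+0.5+2) = 1.3
row 2: |3| − (3+1.7+0.7) = -2.4
row 3: |9| − (2+0.4+2) = 4.6
row 4: |7| − (3.6+2+3.5) = -2.1
minimum over rows = -2.4 → not strictly diagonally dominant

-2.4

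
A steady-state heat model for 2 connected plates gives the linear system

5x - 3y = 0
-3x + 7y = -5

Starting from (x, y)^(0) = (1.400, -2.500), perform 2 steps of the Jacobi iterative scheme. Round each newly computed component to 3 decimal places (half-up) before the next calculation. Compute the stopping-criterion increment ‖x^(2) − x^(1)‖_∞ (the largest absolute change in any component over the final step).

Iteration 1:
  x = (0 - (-3)·-2.500) / (5) = -1.500
  y = (-5 - (-3)·1.400) / (7) = -0.114
Iteration 2:
  x = (0 - (-3)·-0.114) / (5) = -0.068
  y = (-5 - (-3)·-1.500) / (7) = -1.357
Change: (1.432, -1.243) → max |·| = 1.432

1.432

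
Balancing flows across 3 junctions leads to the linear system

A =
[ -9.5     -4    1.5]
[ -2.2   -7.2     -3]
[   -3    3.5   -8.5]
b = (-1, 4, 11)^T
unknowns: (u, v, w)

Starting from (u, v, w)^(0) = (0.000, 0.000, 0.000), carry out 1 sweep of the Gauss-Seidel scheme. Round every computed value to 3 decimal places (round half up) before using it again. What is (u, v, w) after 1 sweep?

Iteration 1:
  u = (-1 - (-4)·0.000 - (1.5)·0.000) / (-9.5) = 0.105
  v = (4 - (-2.2)·0.105 - (-3)·0.000) / (-7.2) = -0.588
  w = (11 - (-3)·0.105 - (3.5)·-0.588) / (-8.5) = -1.573

(0.105, -0.588, -1.573)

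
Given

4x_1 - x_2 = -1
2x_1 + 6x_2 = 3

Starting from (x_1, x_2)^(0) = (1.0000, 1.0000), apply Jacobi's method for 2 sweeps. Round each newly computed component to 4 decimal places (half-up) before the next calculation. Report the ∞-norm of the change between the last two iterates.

Iteration 1:
  x_1 = (-1 - (-1)·1.0000) / (4) = 0.0000
  x_2 = (3 - (2)·1.0000) / (6) = 0.1667
Iteration 2:
  x_1 = (-1 - (-1)·0.1667) / (4) = -0.2083
  x_2 = (3 - (2)·0.0000) / (6) = 0.5000
Change: (-0.2083, 0.3333) → max |·| = 0.3333

0.3333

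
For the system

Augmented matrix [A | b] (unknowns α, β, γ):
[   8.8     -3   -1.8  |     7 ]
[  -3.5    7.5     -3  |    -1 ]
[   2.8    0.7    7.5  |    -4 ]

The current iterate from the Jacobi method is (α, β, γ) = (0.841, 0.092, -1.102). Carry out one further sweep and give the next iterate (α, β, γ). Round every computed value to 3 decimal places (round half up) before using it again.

(0.601, -0.182, -0.856)

One sweep:
  α = (7 - (-3)·0.092 - (-1.8)·-1.102) / (8.8) = 0.601
  β = (-1 - (-3.5)·0.841 - (-3)·-1.102) / (7.5) = -0.182
  γ = (-4 - (2.8)·0.841 - (0.7)·0.092) / (7.5) = -0.856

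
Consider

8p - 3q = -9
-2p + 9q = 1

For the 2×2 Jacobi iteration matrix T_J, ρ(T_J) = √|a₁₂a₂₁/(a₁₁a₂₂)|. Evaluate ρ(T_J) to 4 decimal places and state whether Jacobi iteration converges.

a₁₂a₂₁/(a₁₁a₂₂) = (-3)·(-2) / ((8)·(9)) = 0.083333
ρ = √|0.083333| = √0.083333 = 0.2887
ρ < 1, so Jacobi converges

0.2887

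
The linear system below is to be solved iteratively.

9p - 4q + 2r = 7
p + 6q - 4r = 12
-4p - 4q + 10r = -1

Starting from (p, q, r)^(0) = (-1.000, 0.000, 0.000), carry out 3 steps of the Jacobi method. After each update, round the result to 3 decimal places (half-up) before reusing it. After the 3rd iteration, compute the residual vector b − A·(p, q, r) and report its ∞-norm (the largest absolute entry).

3.139

Iteration 1:
  p = (7 - (-4)·0.000 - (2)·0.000) / (9) = 0.778
  q = (12 - (1)·-1.000 - (-4)·0.000) / (6) = 2.167
  r = (-1 - (-4)·-1.000 - (-4)·0.000) / (10) = -0.500
Iteration 2:
  p = (7 - (-4)·2.167 - (2)·-0.500) / (9) = 1.852
  q = (12 - (1)·0.778 - (-4)·-0.500) / (6) = 1.537
  r = (-1 - (-4)·0.778 - (-4)·2.167) / (10) = 1.078
Iteration 3:
  p = (7 - (-4)·1.537 - (2)·1.078) / (9) = 1.221
  q = (12 - (1)·1.852 - (-4)·1.078) / (6) = 2.410
  r = (-1 - (-4)·1.852 - (-4)·1.537) / (10) = 1.256
Residual b − A·x = (3.139, 1.343, 0.964); ∞-norm = 3.139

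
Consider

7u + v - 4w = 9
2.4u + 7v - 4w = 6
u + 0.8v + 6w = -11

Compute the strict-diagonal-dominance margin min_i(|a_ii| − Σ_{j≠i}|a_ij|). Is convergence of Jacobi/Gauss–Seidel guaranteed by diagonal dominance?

0.6

row 1: |7| − (1+4) = 2
row 2: |7| − (2.4+4) = 0.6
row 3: |6| − (1+0.8) = 4.2
minimum over rows = 0.6 → strictly diagonally dominant (convergence guaranteed)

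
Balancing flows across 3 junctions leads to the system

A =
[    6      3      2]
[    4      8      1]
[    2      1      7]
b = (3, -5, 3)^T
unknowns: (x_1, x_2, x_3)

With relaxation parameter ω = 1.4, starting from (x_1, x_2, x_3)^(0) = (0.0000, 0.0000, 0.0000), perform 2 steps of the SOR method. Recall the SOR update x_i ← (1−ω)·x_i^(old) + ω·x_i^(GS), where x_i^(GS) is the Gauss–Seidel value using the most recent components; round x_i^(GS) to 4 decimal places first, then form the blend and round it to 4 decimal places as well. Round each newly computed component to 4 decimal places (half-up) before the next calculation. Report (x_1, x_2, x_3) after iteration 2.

(1.0987, -1.2019, 0.1638)

Iteration 1:
  x_1: GS value = (3 - (3)·0.0000 - (2)·0.0000) / (6) = 0.5000;  x_1 ← (1−ω)·0.0000 + ω·0.5000 = 0.7000
  x_2: GS value = (-5 - (4)·0.7000 - (1)·0.0000) / (8) = -0.9750;  x_2 ← (1−ω)·0.0000 + ω·-0.9750 = -1.3650
  x_3: GS value = (3 - (2)·0.7000 - (1)·-1.3650) / (7) = 0.4236;  x_3 ← (1−ω)·0.0000 + ω·0.4236 = 0.5930
Iteration 2:
  x_1: GS value = (3 - (3)·-1.3650 - (2)·0.5930) / (6) = 0.9848;  x_1 ← (1−ω)·0.7000 + ω·0.9848 = 1.0987
  x_2: GS value = (-5 - (4)·1.0987 - (1)·0.5930) / (8) = -1.2485;  x_2 ← (1−ω)·-1.3650 + ω·-1.2485 = -1.2019
  x_3: GS value = (3 - (2)·1.0987 - (1)·-1.2019) / (7) = 0.2864;  x_3 ← (1−ω)·0.5930 + ω·0.2864 = 0.1638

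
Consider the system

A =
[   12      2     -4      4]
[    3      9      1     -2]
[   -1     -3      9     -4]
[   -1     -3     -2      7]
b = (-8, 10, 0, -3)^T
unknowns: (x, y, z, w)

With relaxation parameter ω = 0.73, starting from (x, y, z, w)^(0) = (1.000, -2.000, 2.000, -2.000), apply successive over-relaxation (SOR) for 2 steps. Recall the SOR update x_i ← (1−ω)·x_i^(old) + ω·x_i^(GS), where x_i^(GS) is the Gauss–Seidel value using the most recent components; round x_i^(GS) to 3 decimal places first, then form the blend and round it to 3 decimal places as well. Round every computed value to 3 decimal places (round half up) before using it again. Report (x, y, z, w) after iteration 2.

Iteration 1:
  x: GS value = (-8 - (2)·-2.000 - (-4)·2.000 - (4)·-2.000) / (12) = 1.000;  x ← (1−ω)·1.000 + ω·1.000 = 1.000
  y: GS value = (10 - (3)·1.000 - (1)·2.000 - (-2)·-2.000) / (9) = 0.111;  y ← (1−ω)·-2.000 + ω·0.111 = -0.459
  z: GS value = (0 - (-1)·1.000 - (-3)·-0.459 - (-4)·-2.000) / (9) = -0.931;  z ← (1−ω)·2.000 + ω·-0.931 = -0.140
  w: GS value = (-3 - (-1)·1.000 - (-3)·-0.459 - (-2)·-0.140) / (7) = -0.522;  w ← (1−ω)·-2.000 + ω·-0.522 = -0.921
Iteration 2:
  x: GS value = (-8 - (2)·-0.459 - (-4)·-0.140 - (4)·-0.921) / (12) = -0.330;  x ← (1−ω)·1.000 + ω·-0.330 = 0.029
  y: GS value = (10 - (3)·0.029 - (1)·-0.140 - (-2)·-0.921) / (9) = 0.912;  y ← (1−ω)·-0.459 + ω·0.912 = 0.542
  z: GS value = (0 - (-1)·0.029 - (-3)·0.542 - (-4)·-0.921) / (9) = -0.225;  z ← (1−ω)·-0.140 + ω·-0.225 = -0.202
  w: GS value = (-3 - (-1)·0.029 - (-3)·0.542 - (-2)·-0.202) / (7) = -0.250;  w ← (1−ω)·-0.921 + ω·-0.250 = -0.431

(0.029, 0.542, -0.202, -0.431)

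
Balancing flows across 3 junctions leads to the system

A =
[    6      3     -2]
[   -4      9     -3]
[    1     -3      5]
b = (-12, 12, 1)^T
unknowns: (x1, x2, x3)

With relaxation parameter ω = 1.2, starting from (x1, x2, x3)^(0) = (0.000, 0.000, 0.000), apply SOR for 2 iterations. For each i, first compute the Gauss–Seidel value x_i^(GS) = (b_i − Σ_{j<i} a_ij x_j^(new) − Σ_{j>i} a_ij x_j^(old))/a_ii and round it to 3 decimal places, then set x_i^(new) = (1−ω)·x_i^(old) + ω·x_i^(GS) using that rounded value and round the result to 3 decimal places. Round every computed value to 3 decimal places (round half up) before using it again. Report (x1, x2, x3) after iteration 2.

Iteration 1:
  x1: GS value = (-12 - (3)·0.000 - (-2)·0.000) / (6) = -2.000;  x1 ← (1−ω)·0.000 + ω·-2.000 = -2.400
  x2: GS value = (12 - (-4)·-2.400 - (-3)·0.000) / (9) = 0.267;  x2 ← (1−ω)·0.000 + ω·0.267 = 0.320
  x3: GS value = (1 - (1)·-2.400 - (-3)·0.320) / (5) = 0.872;  x3 ← (1−ω)·0.000 + ω·0.872 = 1.046
Iteration 2:
  x1: GS value = (-12 - (3)·0.320 - (-2)·1.046) / (6) = -1.811;  x1 ← (1−ω)·-2.400 + ω·-1.811 = -1.693
  x2: GS value = (12 - (-4)·-1.693 - (-3)·1.046) / (9) = 0.930;  x2 ← (1−ω)·0.320 + ω·0.930 = 1.052
  x3: GS value = (1 - (1)·-1.693 - (-3)·1.052) / (5) = 1.170;  x3 ← (1−ω)·1.046 + ω·1.170 = 1.195

(-1.693, 1.052, 1.195)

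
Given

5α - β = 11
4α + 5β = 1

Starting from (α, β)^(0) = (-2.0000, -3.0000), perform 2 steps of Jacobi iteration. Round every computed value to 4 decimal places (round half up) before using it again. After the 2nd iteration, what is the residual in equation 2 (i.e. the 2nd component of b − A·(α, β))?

-3.8400

Iteration 1:
  α = (11 - (-1)·-3.0000) / (5) = 1.6000
  β = (1 - (4)·-2.0000) / (5) = 1.8000
Iteration 2:
  α = (11 - (-1)·1.8000) / (5) = 2.5600
  β = (1 - (4)·1.6000) / (5) = -1.0800
Residual b − A·x = (-2.8800, -3.8400)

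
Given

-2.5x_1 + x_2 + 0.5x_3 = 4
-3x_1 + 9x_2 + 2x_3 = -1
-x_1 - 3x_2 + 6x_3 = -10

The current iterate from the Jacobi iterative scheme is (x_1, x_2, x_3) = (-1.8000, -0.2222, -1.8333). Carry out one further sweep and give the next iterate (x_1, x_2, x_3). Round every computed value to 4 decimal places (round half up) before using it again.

(-2.0555, -0.3037, -2.0778)

One sweep:
  x_1 = (4 - (1)·-0.2222 - (0.5)·-1.8333) / (-2.5) = -2.0555
  x_2 = (-1 - (-3)·-1.8000 - (2)·-1.8333) / (9) = -0.3037
  x_3 = (-10 - (-1)·-1.8000 - (-3)·-0.2222) / (6) = -2.0778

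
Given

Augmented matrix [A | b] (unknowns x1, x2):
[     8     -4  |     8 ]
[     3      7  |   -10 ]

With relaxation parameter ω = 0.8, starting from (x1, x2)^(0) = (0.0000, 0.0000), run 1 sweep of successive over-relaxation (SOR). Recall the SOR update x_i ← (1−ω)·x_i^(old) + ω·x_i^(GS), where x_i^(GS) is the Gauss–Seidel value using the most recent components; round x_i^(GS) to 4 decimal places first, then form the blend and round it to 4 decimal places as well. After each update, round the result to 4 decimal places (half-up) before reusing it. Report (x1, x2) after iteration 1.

(0.8000, -1.4171)

Iteration 1:
  x1: GS value = (8 - (-4)·0.0000) / (8) = 1.0000;  x1 ← (1−ω)·0.0000 + ω·1.0000 = 0.8000
  x2: GS value = (-10 - (3)·0.8000) / (7) = -1.7714;  x2 ← (1−ω)·0.0000 + ω·-1.7714 = -1.4171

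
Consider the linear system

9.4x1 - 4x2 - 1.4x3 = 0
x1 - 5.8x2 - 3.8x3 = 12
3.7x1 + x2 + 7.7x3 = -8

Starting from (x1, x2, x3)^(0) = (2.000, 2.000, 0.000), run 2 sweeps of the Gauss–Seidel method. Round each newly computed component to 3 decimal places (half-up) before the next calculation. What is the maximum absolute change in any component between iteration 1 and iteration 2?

1.847

Iteration 1:
  x1 = (0 - (-4)·2.000 - (-1.4)·0.000) / (9.4) = 0.851
  x2 = (12 - (1)·0.851 - (-3.8)·0.000) / (-5.8) = -1.922
  x3 = (-8 - (3.7)·0.851 - (1)·-1.922) / (7.7) = -1.198
Iteration 2:
  x1 = (0 - (-4)·-1.922 - (-1.4)·-1.198) / (9.4) = -0.996
  x2 = (12 - (1)·-0.996 - (-3.8)·-1.198) / (-5.8) = -1.456
  x3 = (-8 - (3.7)·-0.996 - (1)·-1.456) / (7.7) = -0.371
Change: (-1.847, 0.466, 0.827) → max |·| = 1.847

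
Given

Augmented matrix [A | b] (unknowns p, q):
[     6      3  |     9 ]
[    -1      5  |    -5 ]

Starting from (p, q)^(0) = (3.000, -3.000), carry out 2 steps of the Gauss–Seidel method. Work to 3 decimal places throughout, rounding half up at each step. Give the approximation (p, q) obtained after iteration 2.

(1.700, -0.660)

Iteration 1:
  p = (9 - (3)·-3.000) / (6) = 3.000
  q = (-5 - (-1)·3.000) / (5) = -0.400
Iteration 2:
  p = (9 - (3)·-0.400) / (6) = 1.700
  q = (-5 - (-1)·1.700) / (5) = -0.660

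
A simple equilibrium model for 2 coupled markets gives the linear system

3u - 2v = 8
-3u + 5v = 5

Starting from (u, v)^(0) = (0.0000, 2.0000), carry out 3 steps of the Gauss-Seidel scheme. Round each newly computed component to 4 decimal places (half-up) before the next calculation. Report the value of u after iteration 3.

5.3067

Iteration 1:
  u = (8 - (-2)·2.0000) / (3) = 4.0000
  v = (5 - (-3)·4.0000) / (5) = 3.4000
Iteration 2:
  u = (8 - (-2)·3.4000) / (3) = 4.9333
  v = (5 - (-3)·4.9333) / (5) = 3.9600
Iteration 3:
  u = (8 - (-2)·3.9600) / (3) = 5.3067
  v = (5 - (-3)·5.3067) / (5) = 4.1840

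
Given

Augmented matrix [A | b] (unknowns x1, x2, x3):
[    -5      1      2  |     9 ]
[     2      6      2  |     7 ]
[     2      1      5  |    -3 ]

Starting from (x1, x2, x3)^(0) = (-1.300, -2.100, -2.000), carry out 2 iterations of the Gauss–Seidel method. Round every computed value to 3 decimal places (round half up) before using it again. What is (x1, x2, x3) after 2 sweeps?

Iteration 1:
  x1 = (9 - (1)·-2.100 - (2)·-2.000) / (-5) = -3.020
  x2 = (7 - (2)·-3.020 - (2)·-2.000) / (6) = 2.840
  x3 = (-3 - (2)·-3.020 - (1)·2.840) / (5) = 0.040
Iteration 2:
  x1 = (9 - (1)·2.840 - (2)·0.040) / (-5) = -1.216
  x2 = (7 - (2)·-1.216 - (2)·0.040) / (6) = 1.559
  x3 = (-3 - (2)·-1.216 - (1)·1.559) / (5) = -0.425

(-1.216, 1.559, -0.425)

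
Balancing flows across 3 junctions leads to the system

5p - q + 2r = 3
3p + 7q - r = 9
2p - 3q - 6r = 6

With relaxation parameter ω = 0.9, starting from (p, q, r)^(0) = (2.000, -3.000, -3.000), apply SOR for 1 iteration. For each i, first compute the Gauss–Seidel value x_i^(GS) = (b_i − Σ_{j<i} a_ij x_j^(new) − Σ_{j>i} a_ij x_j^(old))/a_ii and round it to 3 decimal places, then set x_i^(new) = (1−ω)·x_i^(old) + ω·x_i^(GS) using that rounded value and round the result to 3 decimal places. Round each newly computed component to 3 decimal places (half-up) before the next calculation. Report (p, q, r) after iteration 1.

(1.280, -0.022, -0.806)

Iteration 1:
  p: GS value = (3 - (-1)·-3.000 - (2)·-3.000) / (5) = 1.200;  p ← (1−ω)·2.000 + ω·1.200 = 1.280
  q: GS value = (9 - (3)·1.280 - (-1)·-3.000) / (7) = 0.309;  q ← (1−ω)·-3.000 + ω·0.309 = -0.022
  r: GS value = (6 - (2)·1.280 - (-3)·-0.022) / (-6) = -0.562;  r ← (1−ω)·-3.000 + ω·-0.562 = -0.806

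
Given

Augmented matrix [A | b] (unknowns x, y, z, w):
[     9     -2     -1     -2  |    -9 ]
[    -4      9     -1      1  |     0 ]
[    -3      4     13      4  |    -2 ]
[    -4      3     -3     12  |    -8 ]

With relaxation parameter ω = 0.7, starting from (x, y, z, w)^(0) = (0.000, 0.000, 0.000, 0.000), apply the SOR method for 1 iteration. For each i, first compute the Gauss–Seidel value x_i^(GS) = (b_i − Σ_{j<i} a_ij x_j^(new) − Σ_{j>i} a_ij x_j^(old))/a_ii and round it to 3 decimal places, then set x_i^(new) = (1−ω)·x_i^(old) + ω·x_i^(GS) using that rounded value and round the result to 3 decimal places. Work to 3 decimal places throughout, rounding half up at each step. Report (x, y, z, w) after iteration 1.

(-0.700, -0.218, -0.174, -0.622)

Iteration 1:
  x: GS value = (-9 - (-2)·0.000 - (-1)·0.000 - (-2)·0.000) / (9) = -1.000;  x ← (1−ω)·0.000 + ω·-1.000 = -0.700
  y: GS value = (0 - (-4)·-0.700 - (-1)·0.000 - (1)·0.000) / (9) = -0.311;  y ← (1−ω)·0.000 + ω·-0.311 = -0.218
  z: GS value = (-2 - (-3)·-0.700 - (4)·-0.218 - (4)·0.000) / (13) = -0.248;  z ← (1−ω)·0.000 + ω·-0.248 = -0.174
  w: GS value = (-8 - (-4)·-0.700 - (3)·-0.218 - (-3)·-0.174) / (12) = -0.889;  w ← (1−ω)·0.000 + ω·-0.889 = -0.622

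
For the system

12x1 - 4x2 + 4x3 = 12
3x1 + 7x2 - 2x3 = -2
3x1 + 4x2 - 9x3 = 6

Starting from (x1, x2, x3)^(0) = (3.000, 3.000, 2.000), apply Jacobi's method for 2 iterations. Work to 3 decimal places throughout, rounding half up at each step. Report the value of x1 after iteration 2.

Iteration 1:
  x1 = (12 - (-4)·3.000 - (4)·2.000) / (12) = 1.333
  x2 = (-2 - (3)·3.000 - (-2)·2.000) / (7) = -1.000
  x3 = (6 - (3)·3.000 - (4)·3.000) / (-9) = 1.667
Iteration 2:
  x1 = (12 - (-4)·-1.000 - (4)·1.667) / (12) = 0.111
  x2 = (-2 - (3)·1.333 - (-2)·1.667) / (7) = -0.381
  x3 = (6 - (3)·1.333 - (4)·-1.000) / (-9) = -0.667

0.111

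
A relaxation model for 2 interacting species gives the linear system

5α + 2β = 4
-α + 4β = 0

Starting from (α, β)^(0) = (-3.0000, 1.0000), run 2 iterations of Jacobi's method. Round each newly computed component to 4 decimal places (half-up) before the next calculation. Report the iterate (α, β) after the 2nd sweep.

Iteration 1:
  α = (4 - (2)·1.0000) / (5) = 0.4000
  β = (0 - (-1)·-3.0000) / (4) = -0.7500
Iteration 2:
  α = (4 - (2)·-0.7500) / (5) = 1.1000
  β = (0 - (-1)·0.4000) / (4) = 0.1000

(1.1000, 0.1000)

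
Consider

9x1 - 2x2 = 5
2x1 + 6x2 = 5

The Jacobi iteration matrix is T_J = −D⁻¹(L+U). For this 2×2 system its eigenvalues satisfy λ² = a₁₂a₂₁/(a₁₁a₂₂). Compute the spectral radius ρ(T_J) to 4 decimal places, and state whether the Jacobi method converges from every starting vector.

0.2722

a₁₂a₂₁/(a₁₁a₂₂) = (-2)·(2) / ((9)·(6)) = -0.074074
ρ = √|-0.074074| = √0.074074 = 0.2722
ρ < 1, so Jacobi converges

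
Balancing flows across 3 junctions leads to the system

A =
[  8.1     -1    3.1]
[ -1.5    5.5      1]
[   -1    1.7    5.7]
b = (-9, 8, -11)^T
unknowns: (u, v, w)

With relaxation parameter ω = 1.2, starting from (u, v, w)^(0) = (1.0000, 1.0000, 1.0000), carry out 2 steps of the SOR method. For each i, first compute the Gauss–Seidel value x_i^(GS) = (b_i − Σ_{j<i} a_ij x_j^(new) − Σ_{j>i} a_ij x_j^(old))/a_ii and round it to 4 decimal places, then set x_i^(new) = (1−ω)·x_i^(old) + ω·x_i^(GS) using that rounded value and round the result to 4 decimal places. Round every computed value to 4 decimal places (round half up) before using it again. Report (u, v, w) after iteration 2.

Iteration 1:
  u: GS value = (-9 - (-1)·1.0000 - (3.1)·1.0000) / (8.1) = -1.3704;  u ← (1−ω)·1.0000 + ω·-1.3704 = -1.8445
  v: GS value = (8 - (-1.5)·-1.8445 - (1)·1.0000) / (5.5) = 0.7697;  v ← (1−ω)·1.0000 + ω·0.7697 = 0.7236
  w: GS value = (-11 - (-1)·-1.8445 - (1.7)·0.7236) / (5.7) = -2.4692;  w ← (1−ω)·1.0000 + ω·-2.4692 = -3.1630
Iteration 2:
  u: GS value = (-9 - (-1)·0.7236 - (3.1)·-3.1630) / (8.1) = 0.1888;  u ← (1−ω)·-1.8445 + ω·0.1888 = 0.5955
  v: GS value = (8 - (-1.5)·0.5955 - (1)·-3.1630) / (5.5) = 2.1920;  v ← (1−ω)·0.7236 + ω·2.1920 = 2.4857
  w: GS value = (-11 - (-1)·0.5955 - (1.7)·2.4857) / (5.7) = -2.5667;  w ← (1−ω)·-3.1630 + ω·-2.5667 = -2.4474

(0.5955, 2.4857, -2.4474)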